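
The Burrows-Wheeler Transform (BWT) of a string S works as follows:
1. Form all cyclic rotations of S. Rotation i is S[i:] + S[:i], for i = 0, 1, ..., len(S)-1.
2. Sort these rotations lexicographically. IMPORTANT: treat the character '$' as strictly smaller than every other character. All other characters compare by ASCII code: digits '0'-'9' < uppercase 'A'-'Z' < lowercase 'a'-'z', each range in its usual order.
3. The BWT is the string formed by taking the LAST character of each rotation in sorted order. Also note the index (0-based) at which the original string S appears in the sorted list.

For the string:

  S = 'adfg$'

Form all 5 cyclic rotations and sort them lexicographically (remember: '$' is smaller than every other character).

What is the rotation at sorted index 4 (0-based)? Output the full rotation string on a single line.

All 5 rotations (rotation i = S[i:]+S[:i]):
  rot[0] = adfg$
  rot[1] = dfg$a
  rot[2] = fg$ad
  rot[3] = g$adf
  rot[4] = $adfg
Sorted (with $ < everything):
  sorted[0] = $adfg
  sorted[1] = adfg$
  sorted[2] = dfg$a
  sorted[3] = fg$ad
  sorted[4] = g$adf
sorted[4] = g$adf

Answer: g$adf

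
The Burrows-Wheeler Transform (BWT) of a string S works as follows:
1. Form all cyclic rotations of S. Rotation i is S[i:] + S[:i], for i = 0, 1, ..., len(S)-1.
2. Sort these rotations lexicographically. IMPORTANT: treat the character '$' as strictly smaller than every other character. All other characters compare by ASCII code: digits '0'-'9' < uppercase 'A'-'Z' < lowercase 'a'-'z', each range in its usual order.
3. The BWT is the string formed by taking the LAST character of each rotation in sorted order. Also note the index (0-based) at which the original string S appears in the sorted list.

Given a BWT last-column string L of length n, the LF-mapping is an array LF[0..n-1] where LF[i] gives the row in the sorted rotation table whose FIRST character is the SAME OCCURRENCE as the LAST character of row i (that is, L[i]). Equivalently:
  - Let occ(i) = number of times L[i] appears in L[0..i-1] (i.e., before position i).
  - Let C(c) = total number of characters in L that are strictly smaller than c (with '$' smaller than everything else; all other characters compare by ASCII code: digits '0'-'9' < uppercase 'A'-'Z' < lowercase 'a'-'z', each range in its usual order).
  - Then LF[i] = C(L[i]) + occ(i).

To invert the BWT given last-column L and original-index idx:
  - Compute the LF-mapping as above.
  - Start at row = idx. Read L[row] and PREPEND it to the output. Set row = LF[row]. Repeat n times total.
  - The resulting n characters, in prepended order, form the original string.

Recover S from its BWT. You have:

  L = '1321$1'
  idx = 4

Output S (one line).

Answer: 21131$

Derivation:
LF mapping: 1 5 4 2 0 3
Walk LF starting at row 4, prepending L[row]:
  step 1: row=4, L[4]='$', prepend. Next row=LF[4]=0
  step 2: row=0, L[0]='1', prepend. Next row=LF[0]=1
  step 3: row=1, L[1]='3', prepend. Next row=LF[1]=5
  step 4: row=5, L[5]='1', prepend. Next row=LF[5]=3
  step 5: row=3, L[3]='1', prepend. Next row=LF[3]=2
  step 6: row=2, L[2]='2', prepend. Next row=LF[2]=4
Reversed output: 21131$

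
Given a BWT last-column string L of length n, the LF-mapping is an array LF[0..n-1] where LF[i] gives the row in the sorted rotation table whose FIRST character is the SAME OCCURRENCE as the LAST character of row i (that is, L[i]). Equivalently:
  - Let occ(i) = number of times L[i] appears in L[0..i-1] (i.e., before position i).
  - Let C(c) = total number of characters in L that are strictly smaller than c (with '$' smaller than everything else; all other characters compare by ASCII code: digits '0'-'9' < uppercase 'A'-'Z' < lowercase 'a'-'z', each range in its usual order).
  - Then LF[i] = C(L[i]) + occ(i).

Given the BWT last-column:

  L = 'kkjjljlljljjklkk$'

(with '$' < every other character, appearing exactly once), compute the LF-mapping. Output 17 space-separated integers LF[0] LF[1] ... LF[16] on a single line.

Char counts: '$':1, 'j':6, 'k':5, 'l':5
C (first-col start): C('$')=0, C('j')=1, C('k')=7, C('l')=12
L[0]='k': occ=0, LF[0]=C('k')+0=7+0=7
L[1]='k': occ=1, LF[1]=C('k')+1=7+1=8
L[2]='j': occ=0, LF[2]=C('j')+0=1+0=1
L[3]='j': occ=1, LF[3]=C('j')+1=1+1=2
L[4]='l': occ=0, LF[4]=C('l')+0=12+0=12
L[5]='j': occ=2, LF[5]=C('j')+2=1+2=3
L[6]='l': occ=1, LF[6]=C('l')+1=12+1=13
L[7]='l': occ=2, LF[7]=C('l')+2=12+2=14
L[8]='j': occ=3, LF[8]=C('j')+3=1+3=4
L[9]='l': occ=3, LF[9]=C('l')+3=12+3=15
L[10]='j': occ=4, LF[10]=C('j')+4=1+4=5
L[11]='j': occ=5, LF[11]=C('j')+5=1+5=6
L[12]='k': occ=2, LF[12]=C('k')+2=7+2=9
L[13]='l': occ=4, LF[13]=C('l')+4=12+4=16
L[14]='k': occ=3, LF[14]=C('k')+3=7+3=10
L[15]='k': occ=4, LF[15]=C('k')+4=7+4=11
L[16]='$': occ=0, LF[16]=C('$')+0=0+0=0

Answer: 7 8 1 2 12 3 13 14 4 15 5 6 9 16 10 11 0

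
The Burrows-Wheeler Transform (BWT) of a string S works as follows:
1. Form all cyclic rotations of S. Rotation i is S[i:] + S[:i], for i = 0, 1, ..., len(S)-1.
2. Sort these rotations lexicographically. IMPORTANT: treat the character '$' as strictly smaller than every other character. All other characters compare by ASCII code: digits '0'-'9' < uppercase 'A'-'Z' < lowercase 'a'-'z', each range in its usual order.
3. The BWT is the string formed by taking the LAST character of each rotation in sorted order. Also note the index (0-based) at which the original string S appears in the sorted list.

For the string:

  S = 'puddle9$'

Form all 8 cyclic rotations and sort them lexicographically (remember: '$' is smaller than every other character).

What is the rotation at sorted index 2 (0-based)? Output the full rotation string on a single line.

Answer: ddle9$pu

Derivation:
All 8 rotations (rotation i = S[i:]+S[:i]):
  rot[0] = puddle9$
  rot[1] = uddle9$p
  rot[2] = ddle9$pu
  rot[3] = dle9$pud
  rot[4] = le9$pudd
  rot[5] = e9$puddl
  rot[6] = 9$puddle
  rot[7] = $puddle9
Sorted (with $ < everything):
  sorted[0] = $puddle9
  sorted[1] = 9$puddle
  sorted[2] = ddle9$pu
  sorted[3] = dle9$pud
  sorted[4] = e9$puddl
  sorted[5] = le9$pudd
  sorted[6] = puddle9$
  sorted[7] = uddle9$p
sorted[2] = ddle9$pu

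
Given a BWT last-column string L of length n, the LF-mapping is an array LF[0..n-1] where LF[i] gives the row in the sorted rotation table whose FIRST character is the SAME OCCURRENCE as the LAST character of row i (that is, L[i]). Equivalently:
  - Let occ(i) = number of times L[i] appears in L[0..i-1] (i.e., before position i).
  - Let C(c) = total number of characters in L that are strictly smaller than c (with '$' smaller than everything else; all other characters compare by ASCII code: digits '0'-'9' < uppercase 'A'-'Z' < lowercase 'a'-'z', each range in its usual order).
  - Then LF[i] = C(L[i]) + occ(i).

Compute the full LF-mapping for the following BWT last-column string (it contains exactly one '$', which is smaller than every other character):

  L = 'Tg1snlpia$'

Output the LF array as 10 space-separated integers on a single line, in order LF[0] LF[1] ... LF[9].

Char counts: '$':1, '1':1, 'T':1, 'a':1, 'g':1, 'i':1, 'l':1, 'n':1, 'p':1, 's':1
C (first-col start): C('$')=0, C('1')=1, C('T')=2, C('a')=3, C('g')=4, C('i')=5, C('l')=6, C('n')=7, C('p')=8, C('s')=9
L[0]='T': occ=0, LF[0]=C('T')+0=2+0=2
L[1]='g': occ=0, LF[1]=C('g')+0=4+0=4
L[2]='1': occ=0, LF[2]=C('1')+0=1+0=1
L[3]='s': occ=0, LF[3]=C('s')+0=9+0=9
L[4]='n': occ=0, LF[4]=C('n')+0=7+0=7
L[5]='l': occ=0, LF[5]=C('l')+0=6+0=6
L[6]='p': occ=0, LF[6]=C('p')+0=8+0=8
L[7]='i': occ=0, LF[7]=C('i')+0=5+0=5
L[8]='a': occ=0, LF[8]=C('a')+0=3+0=3
L[9]='$': occ=0, LF[9]=C('$')+0=0+0=0

Answer: 2 4 1 9 7 6 8 5 3 0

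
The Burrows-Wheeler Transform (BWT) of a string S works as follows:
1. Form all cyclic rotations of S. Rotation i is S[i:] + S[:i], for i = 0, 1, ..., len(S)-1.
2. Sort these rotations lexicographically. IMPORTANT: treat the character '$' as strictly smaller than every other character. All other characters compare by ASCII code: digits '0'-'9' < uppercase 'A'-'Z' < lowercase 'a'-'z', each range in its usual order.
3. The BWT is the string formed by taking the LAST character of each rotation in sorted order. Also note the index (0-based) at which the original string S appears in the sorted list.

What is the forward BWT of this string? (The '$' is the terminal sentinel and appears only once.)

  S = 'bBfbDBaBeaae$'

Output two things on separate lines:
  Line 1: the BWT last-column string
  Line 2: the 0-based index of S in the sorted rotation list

All 13 rotations (rotation i = S[i:]+S[:i]):
  rot[0] = bBfbDBaBeaae$
  rot[1] = BfbDBaBeaae$b
  rot[2] = fbDBaBeaae$bB
  rot[3] = bDBaBeaae$bBf
  rot[4] = DBaBeaae$bBfb
  rot[5] = BaBeaae$bBfbD
  rot[6] = aBeaae$bBfbDB
  rot[7] = Beaae$bBfbDBa
  rot[8] = eaae$bBfbDBaB
  rot[9] = aae$bBfbDBaBe
  rot[10] = ae$bBfbDBaBea
  rot[11] = e$bBfbDBaBeaa
  rot[12] = $bBfbDBaBeaae
Sorted (with $ < everything):
  sorted[0] = $bBfbDBaBeaae  (last char: 'e')
  sorted[1] = BaBeaae$bBfbD  (last char: 'D')
  sorted[2] = Beaae$bBfbDBa  (last char: 'a')
  sorted[3] = BfbDBaBeaae$b  (last char: 'b')
  sorted[4] = DBaBeaae$bBfb  (last char: 'b')
  sorted[5] = aBeaae$bBfbDB  (last char: 'B')
  sorted[6] = aae$bBfbDBaBe  (last char: 'e')
  sorted[7] = ae$bBfbDBaBea  (last char: 'a')
  sorted[8] = bBfbDBaBeaae$  (last char: '$')
  sorted[9] = bDBaBeaae$bBf  (last char: 'f')
  sorted[10] = e$bBfbDBaBeaa  (last char: 'a')
  sorted[11] = eaae$bBfbDBaB  (last char: 'B')
  sorted[12] = fbDBaBeaae$bB  (last char: 'B')
Last column: eDabbBea$faBB
Original string S is at sorted index 8

Answer: eDabbBea$faBB
8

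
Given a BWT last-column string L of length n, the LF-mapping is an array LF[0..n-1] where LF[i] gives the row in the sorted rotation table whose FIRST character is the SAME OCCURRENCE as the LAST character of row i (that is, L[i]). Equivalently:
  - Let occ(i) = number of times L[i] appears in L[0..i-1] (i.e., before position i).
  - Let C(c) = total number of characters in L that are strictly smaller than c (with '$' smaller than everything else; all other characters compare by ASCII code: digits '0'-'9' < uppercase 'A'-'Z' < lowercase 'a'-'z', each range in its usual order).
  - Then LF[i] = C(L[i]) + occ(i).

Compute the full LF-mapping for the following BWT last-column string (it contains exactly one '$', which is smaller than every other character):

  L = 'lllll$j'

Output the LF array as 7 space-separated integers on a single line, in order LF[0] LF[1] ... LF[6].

Char counts: '$':1, 'j':1, 'l':5
C (first-col start): C('$')=0, C('j')=1, C('l')=2
L[0]='l': occ=0, LF[0]=C('l')+0=2+0=2
L[1]='l': occ=1, LF[1]=C('l')+1=2+1=3
L[2]='l': occ=2, LF[2]=C('l')+2=2+2=4
L[3]='l': occ=3, LF[3]=C('l')+3=2+3=5
L[4]='l': occ=4, LF[4]=C('l')+4=2+4=6
L[5]='$': occ=0, LF[5]=C('$')+0=0+0=0
L[6]='j': occ=0, LF[6]=C('j')+0=1+0=1

Answer: 2 3 4 5 6 0 1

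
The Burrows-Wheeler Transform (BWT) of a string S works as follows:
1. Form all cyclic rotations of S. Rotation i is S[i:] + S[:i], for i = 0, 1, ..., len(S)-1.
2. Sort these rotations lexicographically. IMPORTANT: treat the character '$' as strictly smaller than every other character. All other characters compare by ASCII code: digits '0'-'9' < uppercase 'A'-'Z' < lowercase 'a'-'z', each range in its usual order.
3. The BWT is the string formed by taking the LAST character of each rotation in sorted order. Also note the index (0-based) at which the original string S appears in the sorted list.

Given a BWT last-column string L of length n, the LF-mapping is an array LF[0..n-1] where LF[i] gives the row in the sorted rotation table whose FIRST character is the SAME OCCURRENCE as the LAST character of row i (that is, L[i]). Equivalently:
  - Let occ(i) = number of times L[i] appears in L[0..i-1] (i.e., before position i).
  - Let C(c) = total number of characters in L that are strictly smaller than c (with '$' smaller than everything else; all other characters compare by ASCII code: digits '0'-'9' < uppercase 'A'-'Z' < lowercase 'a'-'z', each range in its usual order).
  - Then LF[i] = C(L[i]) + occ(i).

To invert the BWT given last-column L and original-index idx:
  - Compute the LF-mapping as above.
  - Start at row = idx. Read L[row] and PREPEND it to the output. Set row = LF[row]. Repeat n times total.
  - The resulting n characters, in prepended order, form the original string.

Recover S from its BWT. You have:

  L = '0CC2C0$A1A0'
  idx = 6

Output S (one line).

Answer: AAC020C1C0$

Derivation:
LF mapping: 1 8 9 5 10 2 0 6 4 7 3
Walk LF starting at row 6, prepending L[row]:
  step 1: row=6, L[6]='$', prepend. Next row=LF[6]=0
  step 2: row=0, L[0]='0', prepend. Next row=LF[0]=1
  step 3: row=1, L[1]='C', prepend. Next row=LF[1]=8
  step 4: row=8, L[8]='1', prepend. Next row=LF[8]=4
  step 5: row=4, L[4]='C', prepend. Next row=LF[4]=10
  step 6: row=10, L[10]='0', prepend. Next row=LF[10]=3
  step 7: row=3, L[3]='2', prepend. Next row=LF[3]=5
  step 8: row=5, L[5]='0', prepend. Next row=LF[5]=2
  step 9: row=2, L[2]='C', prepend. Next row=LF[2]=9
  step 10: row=9, L[9]='A', prepend. Next row=LF[9]=7
  step 11: row=7, L[7]='A', prepend. Next row=LF[7]=6
Reversed output: AAC020C1C0$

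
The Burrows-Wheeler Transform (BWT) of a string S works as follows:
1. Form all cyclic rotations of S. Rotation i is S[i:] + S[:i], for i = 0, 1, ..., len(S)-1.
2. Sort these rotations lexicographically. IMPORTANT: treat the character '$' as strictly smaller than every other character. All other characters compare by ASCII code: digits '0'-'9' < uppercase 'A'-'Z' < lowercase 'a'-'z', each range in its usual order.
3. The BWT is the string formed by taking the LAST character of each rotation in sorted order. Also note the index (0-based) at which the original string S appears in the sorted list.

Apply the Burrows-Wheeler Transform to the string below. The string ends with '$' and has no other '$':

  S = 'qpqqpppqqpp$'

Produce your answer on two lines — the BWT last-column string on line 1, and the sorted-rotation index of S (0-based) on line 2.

All 12 rotations (rotation i = S[i:]+S[:i]):
  rot[0] = qpqqpppqqpp$
  rot[1] = pqqpppqqpp$q
  rot[2] = qqpppqqpp$qp
  rot[3] = qpppqqpp$qpq
  rot[4] = pppqqpp$qpqq
  rot[5] = ppqqpp$qpqqp
  rot[6] = pqqpp$qpqqpp
  rot[7] = qqpp$qpqqppp
  rot[8] = qpp$qpqqpppq
  rot[9] = pp$qpqqpppqq
  rot[10] = p$qpqqpppqqp
  rot[11] = $qpqqpppqqpp
Sorted (with $ < everything):
  sorted[0] = $qpqqpppqqpp  (last char: 'p')
  sorted[1] = p$qpqqpppqqp  (last char: 'p')
  sorted[2] = pp$qpqqpppqq  (last char: 'q')
  sorted[3] = pppqqpp$qpqq  (last char: 'q')
  sorted[4] = ppqqpp$qpqqp  (last char: 'p')
  sorted[5] = pqqpp$qpqqpp  (last char: 'p')
  sorted[6] = pqqpppqqpp$q  (last char: 'q')
  sorted[7] = qpp$qpqqpppq  (last char: 'q')
  sorted[8] = qpppqqpp$qpq  (last char: 'q')
  sorted[9] = qpqqpppqqpp$  (last char: '$')
  sorted[10] = qqpp$qpqqppp  (last char: 'p')
  sorted[11] = qqpppqqpp$qp  (last char: 'p')
Last column: ppqqppqqq$pp
Original string S is at sorted index 9

Answer: ppqqppqqq$pp
9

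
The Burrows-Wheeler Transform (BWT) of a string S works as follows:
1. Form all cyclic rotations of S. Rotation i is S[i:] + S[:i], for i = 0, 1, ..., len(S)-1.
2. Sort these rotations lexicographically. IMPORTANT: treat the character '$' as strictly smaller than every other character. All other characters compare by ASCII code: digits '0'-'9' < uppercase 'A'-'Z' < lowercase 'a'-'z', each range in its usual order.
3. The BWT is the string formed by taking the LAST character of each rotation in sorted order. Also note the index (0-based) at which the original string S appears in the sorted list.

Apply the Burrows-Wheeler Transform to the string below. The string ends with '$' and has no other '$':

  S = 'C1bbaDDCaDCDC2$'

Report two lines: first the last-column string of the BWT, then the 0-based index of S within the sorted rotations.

All 15 rotations (rotation i = S[i:]+S[:i]):
  rot[0] = C1bbaDDCaDCDC2$
  rot[1] = 1bbaDDCaDCDC2$C
  rot[2] = bbaDDCaDCDC2$C1
  rot[3] = baDDCaDCDC2$C1b
  rot[4] = aDDCaDCDC2$C1bb
  rot[5] = DDCaDCDC2$C1bba
  rot[6] = DCaDCDC2$C1bbaD
  rot[7] = CaDCDC2$C1bbaDD
  rot[8] = aDCDC2$C1bbaDDC
  rot[9] = DCDC2$C1bbaDDCa
  rot[10] = CDC2$C1bbaDDCaD
  rot[11] = DC2$C1bbaDDCaDC
  rot[12] = C2$C1bbaDDCaDCD
  rot[13] = 2$C1bbaDDCaDCDC
  rot[14] = $C1bbaDDCaDCDC2
Sorted (with $ < everything):
  sorted[0] = $C1bbaDDCaDCDC2  (last char: '2')
  sorted[1] = 1bbaDDCaDCDC2$C  (last char: 'C')
  sorted[2] = 2$C1bbaDDCaDCDC  (last char: 'C')
  sorted[3] = C1bbaDDCaDCDC2$  (last char: '$')
  sorted[4] = C2$C1bbaDDCaDCD  (last char: 'D')
  sorted[5] = CDC2$C1bbaDDCaD  (last char: 'D')
  sorted[6] = CaDCDC2$C1bbaDD  (last char: 'D')
  sorted[7] = DC2$C1bbaDDCaDC  (last char: 'C')
  sorted[8] = DCDC2$C1bbaDDCa  (last char: 'a')
  sorted[9] = DCaDCDC2$C1bbaD  (last char: 'D')
  sorted[10] = DDCaDCDC2$C1bba  (last char: 'a')
  sorted[11] = aDCDC2$C1bbaDDC  (last char: 'C')
  sorted[12] = aDDCaDCDC2$C1bb  (last char: 'b')
  sorted[13] = baDDCaDCDC2$C1b  (last char: 'b')
  sorted[14] = bbaDDCaDCDC2$C1  (last char: '1')
Last column: 2CC$DDDCaDaCbb1
Original string S is at sorted index 3

Answer: 2CC$DDDCaDaCbb1
3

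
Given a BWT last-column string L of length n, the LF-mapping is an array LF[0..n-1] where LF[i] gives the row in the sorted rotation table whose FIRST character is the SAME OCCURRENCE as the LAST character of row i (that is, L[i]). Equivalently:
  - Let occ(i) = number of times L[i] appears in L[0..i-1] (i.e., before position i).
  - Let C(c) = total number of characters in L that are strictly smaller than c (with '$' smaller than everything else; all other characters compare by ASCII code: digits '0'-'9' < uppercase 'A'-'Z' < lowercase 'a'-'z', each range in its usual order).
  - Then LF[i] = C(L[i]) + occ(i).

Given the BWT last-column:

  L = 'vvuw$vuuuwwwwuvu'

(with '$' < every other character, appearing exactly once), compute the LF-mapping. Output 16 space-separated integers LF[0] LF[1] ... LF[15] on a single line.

Answer: 7 8 1 11 0 9 2 3 4 12 13 14 15 5 10 6

Derivation:
Char counts: '$':1, 'u':6, 'v':4, 'w':5
C (first-col start): C('$')=0, C('u')=1, C('v')=7, C('w')=11
L[0]='v': occ=0, LF[0]=C('v')+0=7+0=7
L[1]='v': occ=1, LF[1]=C('v')+1=7+1=8
L[2]='u': occ=0, LF[2]=C('u')+0=1+0=1
L[3]='w': occ=0, LF[3]=C('w')+0=11+0=11
L[4]='$': occ=0, LF[4]=C('$')+0=0+0=0
L[5]='v': occ=2, LF[5]=C('v')+2=7+2=9
L[6]='u': occ=1, LF[6]=C('u')+1=1+1=2
L[7]='u': occ=2, LF[7]=C('u')+2=1+2=3
L[8]='u': occ=3, LF[8]=C('u')+3=1+3=4
L[9]='w': occ=1, LF[9]=C('w')+1=11+1=12
L[10]='w': occ=2, LF[10]=C('w')+2=11+2=13
L[11]='w': occ=3, LF[11]=C('w')+3=11+3=14
L[12]='w': occ=4, LF[12]=C('w')+4=11+4=15
L[13]='u': occ=4, LF[13]=C('u')+4=1+4=5
L[14]='v': occ=3, LF[14]=C('v')+3=7+3=10
L[15]='u': occ=5, LF[15]=C('u')+5=1+5=6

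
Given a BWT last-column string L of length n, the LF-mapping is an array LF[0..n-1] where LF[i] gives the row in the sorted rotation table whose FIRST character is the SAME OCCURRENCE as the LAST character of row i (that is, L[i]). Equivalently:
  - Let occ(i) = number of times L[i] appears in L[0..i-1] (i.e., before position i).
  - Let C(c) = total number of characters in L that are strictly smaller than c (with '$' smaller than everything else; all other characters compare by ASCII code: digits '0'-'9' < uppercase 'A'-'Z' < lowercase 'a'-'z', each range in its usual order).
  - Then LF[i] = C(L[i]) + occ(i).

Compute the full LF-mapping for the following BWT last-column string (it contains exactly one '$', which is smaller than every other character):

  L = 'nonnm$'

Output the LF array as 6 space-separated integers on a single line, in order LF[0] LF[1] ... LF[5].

Char counts: '$':1, 'm':1, 'n':3, 'o':1
C (first-col start): C('$')=0, C('m')=1, C('n')=2, C('o')=5
L[0]='n': occ=0, LF[0]=C('n')+0=2+0=2
L[1]='o': occ=0, LF[1]=C('o')+0=5+0=5
L[2]='n': occ=1, LF[2]=C('n')+1=2+1=3
L[3]='n': occ=2, LF[3]=C('n')+2=2+2=4
L[4]='m': occ=0, LF[4]=C('m')+0=1+0=1
L[5]='$': occ=0, LF[5]=C('$')+0=0+0=0

Answer: 2 5 3 4 1 0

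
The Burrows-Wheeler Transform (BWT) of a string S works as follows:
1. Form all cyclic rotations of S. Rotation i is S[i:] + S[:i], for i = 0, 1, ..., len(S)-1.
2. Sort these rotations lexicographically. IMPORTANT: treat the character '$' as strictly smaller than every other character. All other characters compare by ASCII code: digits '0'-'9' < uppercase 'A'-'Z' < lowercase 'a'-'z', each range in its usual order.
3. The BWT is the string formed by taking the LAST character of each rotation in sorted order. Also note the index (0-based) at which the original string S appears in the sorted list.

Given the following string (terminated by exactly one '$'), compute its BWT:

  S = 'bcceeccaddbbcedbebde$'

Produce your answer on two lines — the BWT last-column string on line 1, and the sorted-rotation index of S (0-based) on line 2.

All 21 rotations (rotation i = S[i:]+S[:i]):
  rot[0] = bcceeccaddbbcedbebde$
  rot[1] = cceeccaddbbcedbebde$b
  rot[2] = ceeccaddbbcedbebde$bc
  rot[3] = eeccaddbbcedbebde$bcc
  rot[4] = eccaddbbcedbebde$bcce
  rot[5] = ccaddbbcedbebde$bccee
  rot[6] = caddbbcedbebde$bcceec
  rot[7] = addbbcedbebde$bcceecc
  rot[8] = ddbbcedbebde$bcceecca
  rot[9] = dbbcedbebde$bcceeccad
  rot[10] = bbcedbebde$bcceeccadd
  rot[11] = bcedbebde$bcceeccaddb
  rot[12] = cedbebde$bcceeccaddbb
  rot[13] = edbebde$bcceeccaddbbc
  rot[14] = dbebde$bcceeccaddbbce
  rot[15] = bebde$bcceeccaddbbced
  rot[16] = ebde$bcceeccaddbbcedb
  rot[17] = bde$bcceeccaddbbcedbe
  rot[18] = de$bcceeccaddbbcedbeb
  rot[19] = e$bcceeccaddbbcedbebd
  rot[20] = $bcceeccaddbbcedbebde
Sorted (with $ < everything):
  sorted[0] = $bcceeccaddbbcedbebde  (last char: 'e')
  sorted[1] = addbbcedbebde$bcceecc  (last char: 'c')
  sorted[2] = bbcedbebde$bcceeccadd  (last char: 'd')
  sorted[3] = bcceeccaddbbcedbebde$  (last char: '$')
  sorted[4] = bcedbebde$bcceeccaddb  (last char: 'b')
  sorted[5] = bde$bcceeccaddbbcedbe  (last char: 'e')
  sorted[6] = bebde$bcceeccaddbbced  (last char: 'd')
  sorted[7] = caddbbcedbebde$bcceec  (last char: 'c')
  sorted[8] = ccaddbbcedbebde$bccee  (last char: 'e')
  sorted[9] = cceeccaddbbcedbebde$b  (last char: 'b')
  sorted[10] = cedbebde$bcceeccaddbb  (last char: 'b')
  sorted[11] = ceeccaddbbcedbebde$bc  (last char: 'c')
  sorted[12] = dbbcedbebde$bcceeccad  (last char: 'd')
  sorted[13] = dbebde$bcceeccaddbbce  (last char: 'e')
  sorted[14] = ddbbcedbebde$bcceecca  (last char: 'a')
  sorted[15] = de$bcceeccaddbbcedbeb  (last char: 'b')
  sorted[16] = e$bcceeccaddbbcedbebd  (last char: 'd')
  sorted[17] = ebde$bcceeccaddbbcedb  (last char: 'b')
  sorted[18] = eccaddbbcedbebde$bcce  (last char: 'e')
  sorted[19] = edbebde$bcceeccaddbbc  (last char: 'c')
  sorted[20] = eeccaddbbcedbebde$bcc  (last char: 'c')
Last column: ecd$bedcebbcdeabdbecc
Original string S is at sorted index 3

Answer: ecd$bedcebbcdeabdbecc
3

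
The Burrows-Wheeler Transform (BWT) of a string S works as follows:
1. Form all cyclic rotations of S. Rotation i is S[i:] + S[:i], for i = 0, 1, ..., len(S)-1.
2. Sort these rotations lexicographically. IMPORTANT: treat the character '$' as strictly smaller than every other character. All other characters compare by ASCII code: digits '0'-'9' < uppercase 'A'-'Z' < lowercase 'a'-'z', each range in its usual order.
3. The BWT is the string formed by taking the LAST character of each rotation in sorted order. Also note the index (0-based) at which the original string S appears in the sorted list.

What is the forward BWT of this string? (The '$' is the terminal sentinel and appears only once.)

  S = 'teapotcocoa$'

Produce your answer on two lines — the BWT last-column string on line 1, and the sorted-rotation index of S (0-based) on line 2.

Answer: aoeottccpao$
11

Derivation:
All 12 rotations (rotation i = S[i:]+S[:i]):
  rot[0] = teapotcocoa$
  rot[1] = eapotcocoa$t
  rot[2] = apotcocoa$te
  rot[3] = potcocoa$tea
  rot[4] = otcocoa$teap
  rot[5] = tcocoa$teapo
  rot[6] = cocoa$teapot
  rot[7] = ocoa$teapotc
  rot[8] = coa$teapotco
  rot[9] = oa$teapotcoc
  rot[10] = a$teapotcoco
  rot[11] = $teapotcocoa
Sorted (with $ < everything):
  sorted[0] = $teapotcocoa  (last char: 'a')
  sorted[1] = a$teapotcoco  (last char: 'o')
  sorted[2] = apotcocoa$te  (last char: 'e')
  sorted[3] = coa$teapotco  (last char: 'o')
  sorted[4] = cocoa$teapot  (last char: 't')
  sorted[5] = eapotcocoa$t  (last char: 't')
  sorted[6] = oa$teapotcoc  (last char: 'c')
  sorted[7] = ocoa$teapotc  (last char: 'c')
  sorted[8] = otcocoa$teap  (last char: 'p')
  sorted[9] = potcocoa$tea  (last char: 'a')
  sorted[10] = tcocoa$teapo  (last char: 'o')
  sorted[11] = teapotcocoa$  (last char: '$')
Last column: aoeottccpao$
Original string S is at sorted index 11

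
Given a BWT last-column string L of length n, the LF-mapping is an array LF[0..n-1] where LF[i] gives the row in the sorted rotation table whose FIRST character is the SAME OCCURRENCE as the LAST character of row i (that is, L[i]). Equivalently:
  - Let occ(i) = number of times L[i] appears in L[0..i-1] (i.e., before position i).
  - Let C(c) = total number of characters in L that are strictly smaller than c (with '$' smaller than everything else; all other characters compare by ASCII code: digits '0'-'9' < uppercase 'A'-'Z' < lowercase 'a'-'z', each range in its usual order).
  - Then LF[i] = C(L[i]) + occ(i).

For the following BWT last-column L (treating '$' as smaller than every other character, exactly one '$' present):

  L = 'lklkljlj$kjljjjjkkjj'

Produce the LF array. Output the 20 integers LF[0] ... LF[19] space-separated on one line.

Answer: 15 10 16 11 17 1 18 2 0 12 3 19 4 5 6 7 13 14 8 9

Derivation:
Char counts: '$':1, 'j':9, 'k':5, 'l':5
C (first-col start): C('$')=0, C('j')=1, C('k')=10, C('l')=15
L[0]='l': occ=0, LF[0]=C('l')+0=15+0=15
L[1]='k': occ=0, LF[1]=C('k')+0=10+0=10
L[2]='l': occ=1, LF[2]=C('l')+1=15+1=16
L[3]='k': occ=1, LF[3]=C('k')+1=10+1=11
L[4]='l': occ=2, LF[4]=C('l')+2=15+2=17
L[5]='j': occ=0, LF[5]=C('j')+0=1+0=1
L[6]='l': occ=3, LF[6]=C('l')+3=15+3=18
L[7]='j': occ=1, LF[7]=C('j')+1=1+1=2
L[8]='$': occ=0, LF[8]=C('$')+0=0+0=0
L[9]='k': occ=2, LF[9]=C('k')+2=10+2=12
L[10]='j': occ=2, LF[10]=C('j')+2=1+2=3
L[11]='l': occ=4, LF[11]=C('l')+4=15+4=19
L[12]='j': occ=3, LF[12]=C('j')+3=1+3=4
L[13]='j': occ=4, LF[13]=C('j')+4=1+4=5
L[14]='j': occ=5, LF[14]=C('j')+5=1+5=6
L[15]='j': occ=6, LF[15]=C('j')+6=1+6=7
L[16]='k': occ=3, LF[16]=C('k')+3=10+3=13
L[17]='k': occ=4, LF[17]=C('k')+4=10+4=14
L[18]='j': occ=7, LF[18]=C('j')+7=1+7=8
L[19]='j': occ=8, LF[19]=C('j')+8=1+8=9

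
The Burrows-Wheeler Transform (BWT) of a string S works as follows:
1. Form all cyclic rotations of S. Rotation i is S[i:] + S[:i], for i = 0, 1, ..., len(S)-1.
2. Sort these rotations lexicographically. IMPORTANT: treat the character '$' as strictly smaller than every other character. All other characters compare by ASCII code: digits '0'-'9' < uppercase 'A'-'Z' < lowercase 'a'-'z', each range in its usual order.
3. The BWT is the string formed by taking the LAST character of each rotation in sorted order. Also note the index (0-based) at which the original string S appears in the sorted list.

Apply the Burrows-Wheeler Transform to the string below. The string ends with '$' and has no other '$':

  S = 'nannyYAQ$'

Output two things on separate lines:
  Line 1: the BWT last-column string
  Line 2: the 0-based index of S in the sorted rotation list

Answer: QYAyn$ann
5

Derivation:
All 9 rotations (rotation i = S[i:]+S[:i]):
  rot[0] = nannyYAQ$
  rot[1] = annyYAQ$n
  rot[2] = nnyYAQ$na
  rot[3] = nyYAQ$nan
  rot[4] = yYAQ$nann
  rot[5] = YAQ$nanny
  rot[6] = AQ$nannyY
  rot[7] = Q$nannyYA
  rot[8] = $nannyYAQ
Sorted (with $ < everything):
  sorted[0] = $nannyYAQ  (last char: 'Q')
  sorted[1] = AQ$nannyY  (last char: 'Y')
  sorted[2] = Q$nannyYA  (last char: 'A')
  sorted[3] = YAQ$nanny  (last char: 'y')
  sorted[4] = annyYAQ$n  (last char: 'n')
  sorted[5] = nannyYAQ$  (last char: '$')
  sorted[6] = nnyYAQ$na  (last char: 'a')
  sorted[7] = nyYAQ$nan  (last char: 'n')
  sorted[8] = yYAQ$nann  (last char: 'n')
Last column: QYAyn$ann
Original string S is at sorted index 5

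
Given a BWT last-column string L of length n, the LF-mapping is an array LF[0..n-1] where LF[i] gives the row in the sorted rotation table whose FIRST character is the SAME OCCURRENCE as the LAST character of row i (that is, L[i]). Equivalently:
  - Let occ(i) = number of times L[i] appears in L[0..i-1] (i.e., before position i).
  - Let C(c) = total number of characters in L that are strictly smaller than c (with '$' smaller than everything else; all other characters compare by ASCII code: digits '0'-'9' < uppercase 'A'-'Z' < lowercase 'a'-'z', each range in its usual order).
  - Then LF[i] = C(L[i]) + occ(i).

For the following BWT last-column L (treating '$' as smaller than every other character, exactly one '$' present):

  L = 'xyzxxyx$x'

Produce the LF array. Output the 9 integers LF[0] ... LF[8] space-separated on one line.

Answer: 1 6 8 2 3 7 4 0 5

Derivation:
Char counts: '$':1, 'x':5, 'y':2, 'z':1
C (first-col start): C('$')=0, C('x')=1, C('y')=6, C('z')=8
L[0]='x': occ=0, LF[0]=C('x')+0=1+0=1
L[1]='y': occ=0, LF[1]=C('y')+0=6+0=6
L[2]='z': occ=0, LF[2]=C('z')+0=8+0=8
L[3]='x': occ=1, LF[3]=C('x')+1=1+1=2
L[4]='x': occ=2, LF[4]=C('x')+2=1+2=3
L[5]='y': occ=1, LF[5]=C('y')+1=6+1=7
L[6]='x': occ=3, LF[6]=C('x')+3=1+3=4
L[7]='$': occ=0, LF[7]=C('$')+0=0+0=0
L[8]='x': occ=4, LF[8]=C('x')+4=1+4=5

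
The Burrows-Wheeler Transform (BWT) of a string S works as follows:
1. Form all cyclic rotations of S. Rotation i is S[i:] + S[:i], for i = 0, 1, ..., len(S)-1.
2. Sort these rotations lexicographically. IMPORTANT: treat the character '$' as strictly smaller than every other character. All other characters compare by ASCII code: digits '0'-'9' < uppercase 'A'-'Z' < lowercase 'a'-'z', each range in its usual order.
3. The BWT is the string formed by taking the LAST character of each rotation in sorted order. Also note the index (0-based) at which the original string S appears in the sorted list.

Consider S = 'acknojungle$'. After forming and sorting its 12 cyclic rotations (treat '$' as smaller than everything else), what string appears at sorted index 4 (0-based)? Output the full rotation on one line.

Answer: gle$acknojun

Derivation:
All 12 rotations (rotation i = S[i:]+S[:i]):
  rot[0] = acknojungle$
  rot[1] = cknojungle$a
  rot[2] = knojungle$ac
  rot[3] = nojungle$ack
  rot[4] = ojungle$ackn
  rot[5] = jungle$ackno
  rot[6] = ungle$acknoj
  rot[7] = ngle$acknoju
  rot[8] = gle$acknojun
  rot[9] = le$acknojung
  rot[10] = e$acknojungl
  rot[11] = $acknojungle
Sorted (with $ < everything):
  sorted[0] = $acknojungle
  sorted[1] = acknojungle$
  sorted[2] = cknojungle$a
  sorted[3] = e$acknojungl
  sorted[4] = gle$acknojun
  sorted[5] = jungle$ackno
  sorted[6] = knojungle$ac
  sorted[7] = le$acknojung
  sorted[8] = ngle$acknoju
  sorted[9] = nojungle$ack
  sorted[10] = ojungle$ackn
  sorted[11] = ungle$acknoj
sorted[4] = gle$acknojun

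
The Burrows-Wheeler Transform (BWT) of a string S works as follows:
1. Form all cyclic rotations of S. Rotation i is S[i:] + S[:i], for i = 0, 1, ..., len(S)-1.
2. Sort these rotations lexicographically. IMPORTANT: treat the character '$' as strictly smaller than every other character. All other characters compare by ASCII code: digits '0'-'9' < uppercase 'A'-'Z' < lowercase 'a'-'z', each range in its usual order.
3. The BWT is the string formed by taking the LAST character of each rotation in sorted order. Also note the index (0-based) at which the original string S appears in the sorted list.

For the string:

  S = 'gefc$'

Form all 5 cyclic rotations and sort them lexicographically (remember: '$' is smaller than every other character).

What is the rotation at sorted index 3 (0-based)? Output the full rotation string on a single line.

All 5 rotations (rotation i = S[i:]+S[:i]):
  rot[0] = gefc$
  rot[1] = efc$g
  rot[2] = fc$ge
  rot[3] = c$gef
  rot[4] = $gefc
Sorted (with $ < everything):
  sorted[0] = $gefc
  sorted[1] = c$gef
  sorted[2] = efc$g
  sorted[3] = fc$ge
  sorted[4] = gefc$
sorted[3] = fc$ge

Answer: fc$ge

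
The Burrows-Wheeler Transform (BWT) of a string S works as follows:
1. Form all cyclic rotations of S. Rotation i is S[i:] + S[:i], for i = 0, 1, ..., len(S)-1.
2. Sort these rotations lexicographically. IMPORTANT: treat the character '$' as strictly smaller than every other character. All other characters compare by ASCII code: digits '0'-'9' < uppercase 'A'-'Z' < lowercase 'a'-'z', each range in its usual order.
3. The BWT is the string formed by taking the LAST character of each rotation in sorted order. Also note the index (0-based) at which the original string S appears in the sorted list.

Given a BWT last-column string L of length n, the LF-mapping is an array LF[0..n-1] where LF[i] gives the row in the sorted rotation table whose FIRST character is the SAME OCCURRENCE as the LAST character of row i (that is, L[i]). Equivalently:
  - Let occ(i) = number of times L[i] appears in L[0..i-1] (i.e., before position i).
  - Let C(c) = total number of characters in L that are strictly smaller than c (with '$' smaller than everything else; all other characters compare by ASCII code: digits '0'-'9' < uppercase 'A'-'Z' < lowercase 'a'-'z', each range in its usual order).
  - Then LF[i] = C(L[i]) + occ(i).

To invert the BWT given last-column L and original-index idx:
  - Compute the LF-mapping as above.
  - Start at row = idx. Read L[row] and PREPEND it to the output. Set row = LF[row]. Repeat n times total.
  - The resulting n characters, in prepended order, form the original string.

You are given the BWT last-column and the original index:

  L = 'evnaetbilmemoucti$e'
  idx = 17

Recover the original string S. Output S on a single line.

LF mapping: 4 18 13 1 5 15 2 8 10 11 6 12 14 17 3 16 9 0 7
Walk LF starting at row 17, prepending L[row]:
  step 1: row=17, L[17]='$', prepend. Next row=LF[17]=0
  step 2: row=0, L[0]='e', prepend. Next row=LF[0]=4
  step 3: row=4, L[4]='e', prepend. Next row=LF[4]=5
  step 4: row=5, L[5]='t', prepend. Next row=LF[5]=15
  step 5: row=15, L[15]='t', prepend. Next row=LF[15]=16
  step 6: row=16, L[16]='i', prepend. Next row=LF[16]=9
  step 7: row=9, L[9]='m', prepend. Next row=LF[9]=11
  step 8: row=11, L[11]='m', prepend. Next row=LF[11]=12
  step 9: row=12, L[12]='o', prepend. Next row=LF[12]=14
  step 10: row=14, L[14]='c', prepend. Next row=LF[14]=3
  step 11: row=3, L[3]='a', prepend. Next row=LF[3]=1
  step 12: row=1, L[1]='v', prepend. Next row=LF[1]=18
  step 13: row=18, L[18]='e', prepend. Next row=LF[18]=7
  step 14: row=7, L[7]='i', prepend. Next row=LF[7]=8
  step 15: row=8, L[8]='l', prepend. Next row=LF[8]=10
  step 16: row=10, L[10]='e', prepend. Next row=LF[10]=6
  step 17: row=6, L[6]='b', prepend. Next row=LF[6]=2
  step 18: row=2, L[2]='n', prepend. Next row=LF[2]=13
  step 19: row=13, L[13]='u', prepend. Next row=LF[13]=17
Reversed output: unbelievacommittee$

Answer: unbelievacommittee$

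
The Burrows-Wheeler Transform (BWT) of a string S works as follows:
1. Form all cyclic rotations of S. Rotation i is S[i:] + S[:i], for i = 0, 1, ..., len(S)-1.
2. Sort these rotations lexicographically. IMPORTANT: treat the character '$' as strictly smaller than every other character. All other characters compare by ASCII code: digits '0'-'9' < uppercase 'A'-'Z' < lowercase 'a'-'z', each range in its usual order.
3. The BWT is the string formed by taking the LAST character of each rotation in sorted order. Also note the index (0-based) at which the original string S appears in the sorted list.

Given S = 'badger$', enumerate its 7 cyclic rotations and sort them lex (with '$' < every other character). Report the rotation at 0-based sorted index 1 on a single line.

Answer: adger$b

Derivation:
All 7 rotations (rotation i = S[i:]+S[:i]):
  rot[0] = badger$
  rot[1] = adger$b
  rot[2] = dger$ba
  rot[3] = ger$bad
  rot[4] = er$badg
  rot[5] = r$badge
  rot[6] = $badger
Sorted (with $ < everything):
  sorted[0] = $badger
  sorted[1] = adger$b
  sorted[2] = badger$
  sorted[3] = dger$ba
  sorted[4] = er$badg
  sorted[5] = ger$bad
  sorted[6] = r$badge
sorted[1] = adger$b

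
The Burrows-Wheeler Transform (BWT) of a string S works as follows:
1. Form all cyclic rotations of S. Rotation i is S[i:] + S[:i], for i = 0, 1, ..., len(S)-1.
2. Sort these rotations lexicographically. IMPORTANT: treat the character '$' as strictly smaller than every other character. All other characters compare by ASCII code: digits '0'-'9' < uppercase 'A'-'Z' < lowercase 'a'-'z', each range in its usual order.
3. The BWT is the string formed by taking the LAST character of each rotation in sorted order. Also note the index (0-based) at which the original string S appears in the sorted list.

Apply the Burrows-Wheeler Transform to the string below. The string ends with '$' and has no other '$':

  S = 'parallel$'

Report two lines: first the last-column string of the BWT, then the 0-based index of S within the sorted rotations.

Answer: lrplela$a
7

Derivation:
All 9 rotations (rotation i = S[i:]+S[:i]):
  rot[0] = parallel$
  rot[1] = arallel$p
  rot[2] = rallel$pa
  rot[3] = allel$par
  rot[4] = llel$para
  rot[5] = lel$paral
  rot[6] = el$parall
  rot[7] = l$paralle
  rot[8] = $parallel
Sorted (with $ < everything):
  sorted[0] = $parallel  (last char: 'l')
  sorted[1] = allel$par  (last char: 'r')
  sorted[2] = arallel$p  (last char: 'p')
  sorted[3] = el$parall  (last char: 'l')
  sorted[4] = l$paralle  (last char: 'e')
  sorted[5] = lel$paral  (last char: 'l')
  sorted[6] = llel$para  (last char: 'a')
  sorted[7] = parallel$  (last char: '$')
  sorted[8] = rallel$pa  (last char: 'a')
Last column: lrplela$a
Original string S is at sorted index 7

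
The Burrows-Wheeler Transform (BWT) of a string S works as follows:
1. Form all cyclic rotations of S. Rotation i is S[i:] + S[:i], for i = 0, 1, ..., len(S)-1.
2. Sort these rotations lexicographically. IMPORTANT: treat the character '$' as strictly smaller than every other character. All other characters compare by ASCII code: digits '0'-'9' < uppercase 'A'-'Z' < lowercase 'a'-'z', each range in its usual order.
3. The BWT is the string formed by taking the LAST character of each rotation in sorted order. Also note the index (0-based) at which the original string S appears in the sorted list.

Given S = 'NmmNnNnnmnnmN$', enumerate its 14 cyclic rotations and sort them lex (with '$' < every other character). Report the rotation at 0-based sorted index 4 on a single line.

Answer: NnnmnnmN$NmmNn

Derivation:
All 14 rotations (rotation i = S[i:]+S[:i]):
  rot[0] = NmmNnNnnmnnmN$
  rot[1] = mmNnNnnmnnmN$N
  rot[2] = mNnNnnmnnmN$Nm
  rot[3] = NnNnnmnnmN$Nmm
  rot[4] = nNnnmnnmN$NmmN
  rot[5] = NnnmnnmN$NmmNn
  rot[6] = nnmnnmN$NmmNnN
  rot[7] = nmnnmN$NmmNnNn
  rot[8] = mnnmN$NmmNnNnn
  rot[9] = nnmN$NmmNnNnnm
  rot[10] = nmN$NmmNnNnnmn
  rot[11] = mN$NmmNnNnnmnn
  rot[12] = N$NmmNnNnnmnnm
  rot[13] = $NmmNnNnnmnnmN
Sorted (with $ < everything):
  sorted[0] = $NmmNnNnnmnnmN
  sorted[1] = N$NmmNnNnnmnnm
  sorted[2] = NmmNnNnnmnnmN$
  sorted[3] = NnNnnmnnmN$Nmm
  sorted[4] = NnnmnnmN$NmmNn
  sorted[5] = mN$NmmNnNnnmnn
  sorted[6] = mNnNnnmnnmN$Nm
  sorted[7] = mmNnNnnmnnmN$N
  sorted[8] = mnnmN$NmmNnNnn
  sorted[9] = nNnnmnnmN$NmmN
  sorted[10] = nmN$NmmNnNnnmn
  sorted[11] = nmnnmN$NmmNnNn
  sorted[12] = nnmN$NmmNnNnnm
  sorted[13] = nnmnnmN$NmmNnN
sorted[4] = NnnmnnmN$NmmNn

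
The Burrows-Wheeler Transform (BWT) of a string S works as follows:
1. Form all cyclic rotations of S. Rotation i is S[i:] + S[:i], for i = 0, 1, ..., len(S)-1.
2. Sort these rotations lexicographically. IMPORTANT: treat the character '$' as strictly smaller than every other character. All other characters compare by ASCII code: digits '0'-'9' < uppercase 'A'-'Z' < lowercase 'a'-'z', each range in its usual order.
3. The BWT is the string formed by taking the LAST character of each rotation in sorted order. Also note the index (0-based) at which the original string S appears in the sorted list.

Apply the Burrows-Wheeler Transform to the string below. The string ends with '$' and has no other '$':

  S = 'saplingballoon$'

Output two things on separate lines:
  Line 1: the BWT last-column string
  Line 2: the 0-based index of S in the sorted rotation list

All 15 rotations (rotation i = S[i:]+S[:i]):
  rot[0] = saplingballoon$
  rot[1] = aplingballoon$s
  rot[2] = plingballoon$sa
  rot[3] = lingballoon$sap
  rot[4] = ingballoon$sapl
  rot[5] = ngballoon$sapli
  rot[6] = gballoon$saplin
  rot[7] = balloon$sapling
  rot[8] = alloon$saplingb
  rot[9] = lloon$saplingba
  rot[10] = loon$saplingbal
  rot[11] = oon$saplingball
  rot[12] = on$saplingballo
  rot[13] = n$saplingballoo
  rot[14] = $saplingballoon
Sorted (with $ < everything):
  sorted[0] = $saplingballoon  (last char: 'n')
  sorted[1] = alloon$saplingb  (last char: 'b')
  sorted[2] = aplingballoon$s  (last char: 's')
  sorted[3] = balloon$sapling  (last char: 'g')
  sorted[4] = gballoon$saplin  (last char: 'n')
  sorted[5] = ingballoon$sapl  (last char: 'l')
  sorted[6] = lingballoon$sap  (last char: 'p')
  sorted[7] = lloon$saplingba  (last char: 'a')
  sorted[8] = loon$saplingbal  (last char: 'l')
  sorted[9] = n$saplingballoo  (last char: 'o')
  sorted[10] = ngballoon$sapli  (last char: 'i')
  sorted[11] = on$saplingballo  (last char: 'o')
  sorted[12] = oon$saplingball  (last char: 'l')
  sorted[13] = plingballoon$sa  (last char: 'a')
  sorted[14] = saplingballoon$  (last char: '$')
Last column: nbsgnlpaloiola$
Original string S is at sorted index 14

Answer: nbsgnlpaloiola$
14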